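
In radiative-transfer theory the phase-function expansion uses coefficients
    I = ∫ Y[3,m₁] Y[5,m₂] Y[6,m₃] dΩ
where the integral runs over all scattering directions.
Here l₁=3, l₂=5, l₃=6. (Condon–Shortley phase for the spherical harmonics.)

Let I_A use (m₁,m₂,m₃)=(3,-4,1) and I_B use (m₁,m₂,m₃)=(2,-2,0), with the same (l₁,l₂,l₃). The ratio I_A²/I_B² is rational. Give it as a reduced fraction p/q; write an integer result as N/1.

Shared (l₁,l₂,l₃)=(3,5,6): N and (l;000)² cancel in I_A²/I_B².
A: Δ = 2!·4!·8!/15! = 1/675675; Racah Σ t=0..0: t=0:+1/241920 = 1/241920; ⇒ 3j(3 5 6; 3 -4 1)² = 4/1001, sgn -1
B: Δ = 2!·4!·8!/15! = 1/675675; Racah Σ t=0..1: t=0:+1/8640 t=1:−1/34560 = 1/11520; ⇒ 3j(3 5 6; 2 -2 0)² = 3/143, sgn +1
I_A²/I_B² = (4/1001)/(3/143) = 4/21

4/21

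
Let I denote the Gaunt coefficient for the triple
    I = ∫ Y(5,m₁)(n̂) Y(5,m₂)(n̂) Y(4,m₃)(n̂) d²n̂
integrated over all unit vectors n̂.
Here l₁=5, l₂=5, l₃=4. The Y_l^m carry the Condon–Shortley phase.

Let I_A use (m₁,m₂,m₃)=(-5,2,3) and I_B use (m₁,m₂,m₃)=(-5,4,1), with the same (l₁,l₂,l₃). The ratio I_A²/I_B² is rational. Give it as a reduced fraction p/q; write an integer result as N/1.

7/12

Shared (l₁,l₂,l₃)=(5,5,4): N and (l;000)² cancel in I_A²/I_B².
A: Δ = 6!·4!·4!/15! = 1/3153150; Racah Σ t=6..6: t=6:+1/103680 = 1/103680; ⇒ 3j(5 5 4; -5 2 3)² = 7/429, sgn -1
B: Δ = 6!·4!·4!/15! = 1/3153150; Racah Σ t=6..6: t=6:+1/103680 = 1/103680; ⇒ 3j(5 5 4; -5 4 1)² = 4/143, sgn -1
I_A²/I_B² = (7/429)/(4/143) = 7/12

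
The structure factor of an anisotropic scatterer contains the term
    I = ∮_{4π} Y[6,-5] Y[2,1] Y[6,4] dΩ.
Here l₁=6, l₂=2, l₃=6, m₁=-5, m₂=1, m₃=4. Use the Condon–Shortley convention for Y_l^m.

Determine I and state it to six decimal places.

-0.197649

Rules hold: Σm=0, L=14 even, 4≤6≤8.
N = 13·5·13 = 845
Δ = 2!·10!·2!/15! = 1/90090
Racah Σ t=0..2: t=0:+1/69120 t=1:−1/14400 t=2:+1/69120 = -7/172800
⇒ 3j(6 2 6; 0 0 0)² = 14/715, sgn -1
Racah Σ t=1..2: t=1:−1/7257600 t=2:+1/725760 = 1/806400
⇒ 3j(6 2 6; -5 1 4)² = 27/910, sgn +1
4πI² = N·(3j₀)²·(3jₘ)² = 27/55
I = -1·√(0.490909/4π) = -0.19764945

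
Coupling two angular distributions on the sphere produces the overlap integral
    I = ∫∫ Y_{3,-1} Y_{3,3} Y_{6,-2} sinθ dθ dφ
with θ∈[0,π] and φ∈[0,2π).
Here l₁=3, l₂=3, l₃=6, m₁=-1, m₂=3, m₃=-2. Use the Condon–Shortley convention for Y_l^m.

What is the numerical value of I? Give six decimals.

0.062728

Rules hold: Σm=0, L=12 even, 0≤6≤6.
N = 7·7·13 = 637
Δ = 0!·6!·6!/13! = 1/12012
Racah Σ t=0..0: t=0:+1/1296 = 1/1296
⇒ 3j(3 3 6; 0 0 0)² = 100/3003, sgn +1
Racah Σ t=0..0: t=0:+1/34560 = 1/34560
⇒ 3j(3 3 6; -1 3 -2)² = 1/429, sgn +1
4πI² = N·(3j₀)²·(3jₘ)² = 700/14157
I = +1·√(0.0494455/4π) = 0.06272757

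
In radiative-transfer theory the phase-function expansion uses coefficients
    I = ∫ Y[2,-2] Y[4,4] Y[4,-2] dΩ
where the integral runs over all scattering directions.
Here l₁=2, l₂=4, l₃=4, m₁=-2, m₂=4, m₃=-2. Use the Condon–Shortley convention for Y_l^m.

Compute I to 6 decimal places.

Rules hold: Σm=0, L=10 even, 2≤4≤6.
N = 5·9·9 = 405
Δ = 2!·2!·6!/11! = 1/13860
Racah Σ t=0..2: t=0:+1/192 t=1:−1/36 t=2:+1/192 = -5/288
⇒ 3j(2 4 4; 0 0 0)² = 20/693, sgn -1
Racah Σ t=2..2: t=2:+1/2880 = 1/2880
⇒ 3j(2 4 4; -2 4 -2)² = 2/165, sgn +1
4πI² = N·(3j₀)²·(3jₘ)² = 120/847
I = -1·√(0.141677/4π) = -0.10618031

-0.106180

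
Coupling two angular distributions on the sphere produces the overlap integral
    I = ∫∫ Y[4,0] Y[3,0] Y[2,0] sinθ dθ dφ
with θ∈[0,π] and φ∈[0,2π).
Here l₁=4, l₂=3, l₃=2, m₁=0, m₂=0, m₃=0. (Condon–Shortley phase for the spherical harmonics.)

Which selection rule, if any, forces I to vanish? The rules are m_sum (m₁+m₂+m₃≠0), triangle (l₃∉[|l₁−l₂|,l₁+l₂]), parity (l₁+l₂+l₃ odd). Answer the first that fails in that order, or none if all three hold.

azimuthal sum: 0 + 0 + 0 = 0  ✓
1 ≤ 2 ≤ 7 (triangle on l)  ✓
L = 4 + 3 + 2 = 9 (odd)  ✗

parity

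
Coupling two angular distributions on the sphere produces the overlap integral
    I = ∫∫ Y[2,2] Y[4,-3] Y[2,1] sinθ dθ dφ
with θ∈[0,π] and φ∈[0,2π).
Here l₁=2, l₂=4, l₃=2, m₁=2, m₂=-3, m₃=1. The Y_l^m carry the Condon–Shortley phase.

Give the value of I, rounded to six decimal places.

m-sum 0 ✓  L=8 even ✓  2≤2≤6 ✓
Π(2lᵢ+1) = 5×9×5 = 225
triangle coeff Δ(2,4,2) = 1/630
Σ_t [2,2]: t=2:+1/16 = 1/16
(3j)²=2/35 [(2 4 2; 0 0 0)], sign=+1
Σ_t [0,0]: t=0:+1/144 = 1/144
(3j)²=1/18 [(2 4 2; 2 -3 1)], sign=-1
⇒ 4πI² = 5/7
I = (-1)√(5/7/(4π)) = -0.23841361

-0.238414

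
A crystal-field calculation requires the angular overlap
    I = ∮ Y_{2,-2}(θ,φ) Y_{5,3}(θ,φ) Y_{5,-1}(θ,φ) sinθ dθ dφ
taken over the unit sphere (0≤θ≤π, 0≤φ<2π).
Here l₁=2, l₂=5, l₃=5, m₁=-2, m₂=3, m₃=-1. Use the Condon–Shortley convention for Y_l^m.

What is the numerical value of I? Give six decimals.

m-sum 0 ✓  L=12 even ✓  3≤5≤7 ✓
Π(2lᵢ+1) = 5×11×11 = 605
triangle coeff Δ(2,5,5) = 1/38610
Σ_t [0,2]: t=0:+1/2880 t=1:−1/576 t=2:+1/2880 = -1/960
(3j)²=10/429 [(2 5 5; 0 0 0)], sign=+1
Σ_t [2,2]: t=2:+1/5760 = 1/5760
(3j)²=56/2145 [(2 5 5; -2 3 -1)], sign=+1
⇒ 4πI² = 560/1521
I = (+1)√(560/1521/(4π)) = 0.17116875

0.171169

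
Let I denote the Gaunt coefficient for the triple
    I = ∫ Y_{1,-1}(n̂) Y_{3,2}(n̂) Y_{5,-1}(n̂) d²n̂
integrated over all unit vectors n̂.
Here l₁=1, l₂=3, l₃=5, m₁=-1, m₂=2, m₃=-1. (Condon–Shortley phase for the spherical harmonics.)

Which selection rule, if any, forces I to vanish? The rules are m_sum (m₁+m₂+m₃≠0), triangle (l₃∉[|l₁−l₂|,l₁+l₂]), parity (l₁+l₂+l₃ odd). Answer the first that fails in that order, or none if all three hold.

triangle

Σmᵢ = 0  ✓
l₃∈[|l₁−l₂|,l₁+l₂]=[2,4], have l₃=5  ✗
Σlᵢ = 9 ⇒ odd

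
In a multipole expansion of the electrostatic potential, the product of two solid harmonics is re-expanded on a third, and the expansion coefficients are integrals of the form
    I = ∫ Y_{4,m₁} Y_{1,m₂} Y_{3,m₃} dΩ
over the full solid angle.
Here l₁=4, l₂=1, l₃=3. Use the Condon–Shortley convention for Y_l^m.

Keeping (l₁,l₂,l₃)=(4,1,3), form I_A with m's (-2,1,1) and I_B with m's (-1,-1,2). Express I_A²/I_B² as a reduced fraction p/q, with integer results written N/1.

5/1

Same 4,1,3: normalisation and zero-m 3j drop out of the ratio.
A: Δ: 2! 6! 0! / 9! → 1/252; sum: t=2:+1/96 = 1/96; 3j²(4 1 3; -2 1 1) = Δ·Π!·Σ² = 5/84  (sign +1)
B: Δ: 2! 6! 0! / 9! → 1/252; sum: t=0:+1/240 = 1/240; 3j²(4 1 3; -1 -1 2) = Δ·Π!·Σ² = 1/84  (sign -1)
I_A²/I_B² = (5/84)/(1/84) = 5/1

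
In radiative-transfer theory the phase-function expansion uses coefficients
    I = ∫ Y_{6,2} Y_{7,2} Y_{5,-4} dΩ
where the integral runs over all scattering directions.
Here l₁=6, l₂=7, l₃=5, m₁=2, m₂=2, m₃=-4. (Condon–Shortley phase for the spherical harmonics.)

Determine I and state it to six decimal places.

m-sum 0 ✓  L=18 even ✓  1≤5≤13 ✓
Π(2lᵢ+1) = 13×15×11 = 2145
triangle coeff Δ(6,7,5) = 1/174594420
Σ_t [2,6]: t=2:+1/4147200 t=3:−1/207360 t=4:+1/82944 t=5:−1/207360 t=6:+1/4147200 = 1/345600
(3j)²=420/46189 [(6 7 5; 0 0 0)], sign=-1
Σ_t [3,4]: t=3:−1/3110400 t=4:+1/1658880 = 7/24883200
(3j)²=4802/692835 [(6 7 5; 2 2 -4)], sign=-1
⇒ 4πI² = 2016840/14919047
I = (+1)√(2016840/14919047/(4π)) = 0.10371946

0.103719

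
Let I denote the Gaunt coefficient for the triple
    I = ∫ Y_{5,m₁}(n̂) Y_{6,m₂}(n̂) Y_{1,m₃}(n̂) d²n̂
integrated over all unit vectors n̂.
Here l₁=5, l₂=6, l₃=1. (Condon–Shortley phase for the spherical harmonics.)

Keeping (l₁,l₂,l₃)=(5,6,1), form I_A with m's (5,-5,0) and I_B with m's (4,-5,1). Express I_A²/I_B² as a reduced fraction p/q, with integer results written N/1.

l's match ⇒ only the (l;m) 3-j factors differ between A and B.
A: triangle coeff Δ(5,6,1) = 1/858; Σ_t [0,0]: t=0:+1/3628800 = 1/3628800; (3j)²=1/78 [(5 6 1; 5 -5 0)], sign=-1
B: triangle coeff Δ(5,6,1) = 1/858; Σ_t [1,1]: t=1:−1/725760 = -1/725760; (3j)²=5/78 [(5 6 1; 4 -5 1)], sign=-1
I_A²/I_B² = (1/78)/(5/78) = 1/5

1/5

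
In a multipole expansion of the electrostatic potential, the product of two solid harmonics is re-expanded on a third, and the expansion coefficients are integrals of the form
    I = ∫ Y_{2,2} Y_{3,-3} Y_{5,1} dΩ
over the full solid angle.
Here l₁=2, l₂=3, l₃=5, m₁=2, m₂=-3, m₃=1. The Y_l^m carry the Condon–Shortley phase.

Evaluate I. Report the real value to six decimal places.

Rules hold: Σm=0, L=10 even, 1≤5≤5.
N = 5·7·11 = 385
Δ = 0!·4!·6!/11! = 1/2310
Racah Σ t=0..0: t=0:+1/144 = 1/144
⇒ 3j(2 3 5; 0 0 0)² = 10/231, sgn -1
Racah Σ t=0..0: t=0:+1/17280 = 1/17280
⇒ 3j(2 3 5; 2 -3 1)² = 1/2310, sgn +1
4πI² = N·(3j₀)²·(3jₘ)² = 5/693
I = -1·√(0.00721501/4π) = -0.02396147

-0.023961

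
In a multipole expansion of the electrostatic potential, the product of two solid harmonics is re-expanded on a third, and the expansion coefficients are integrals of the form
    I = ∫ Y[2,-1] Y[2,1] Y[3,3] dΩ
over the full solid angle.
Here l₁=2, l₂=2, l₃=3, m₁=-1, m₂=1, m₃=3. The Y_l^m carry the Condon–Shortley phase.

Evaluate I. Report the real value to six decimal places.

Σmᵢ = 3 ≠ 0, so the φ-integral vanishes; I = 0

0.000000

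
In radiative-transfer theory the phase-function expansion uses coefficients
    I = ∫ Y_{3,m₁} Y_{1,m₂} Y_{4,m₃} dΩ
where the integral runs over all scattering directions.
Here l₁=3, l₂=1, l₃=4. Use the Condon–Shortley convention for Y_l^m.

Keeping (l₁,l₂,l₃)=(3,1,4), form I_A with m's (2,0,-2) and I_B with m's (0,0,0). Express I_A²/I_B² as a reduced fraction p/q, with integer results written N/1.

l's match ⇒ only the (l;m) 3-j factors differ between A and B.
A: triangle coeff Δ(3,1,4) = 1/252; Σ_t [0,0]: t=0:+1/120 = 1/120; (3j)²=1/21 [(3 1 4; 2 0 -2)], sign=+1
B: triangle coeff Δ(3,1,4) = 1/252; Σ_t [0,0]: t=0:+1/36 = 1/36; (3j)²=4/63 [(3 1 4; 0 0 0)], sign=+1
I_A²/I_B² = (1/21)/(4/63) = 3/4

3/4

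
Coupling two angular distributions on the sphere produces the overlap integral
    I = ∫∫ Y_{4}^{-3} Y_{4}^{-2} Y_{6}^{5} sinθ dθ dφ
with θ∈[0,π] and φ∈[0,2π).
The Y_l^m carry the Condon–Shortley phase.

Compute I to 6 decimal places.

-0.100084

Rules hold: Σm=0, L=14 even, 0≤6≤8.
N = 9·9·13 = 1053
Δ = 2!·6!·6!/15! = 1/1261260
Racah Σ t=0..2: t=0:+1/4608 t=1:−1/1296 t=2:+1/4608 = -7/20736
⇒ 3j(4 4 6; 0 0 0)² = 20/1287, sgn -1
Racah Σ t=1..2: t=1:−1/86400 t=2:+1/172800 = -1/172800
⇒ 3j(4 4 6; -3 -2 5)² = 1/130, sgn +1
4πI² = N·(3j₀)²·(3jₘ)² = 18/143
I = -1·√(0.125874/4π) = -0.10008369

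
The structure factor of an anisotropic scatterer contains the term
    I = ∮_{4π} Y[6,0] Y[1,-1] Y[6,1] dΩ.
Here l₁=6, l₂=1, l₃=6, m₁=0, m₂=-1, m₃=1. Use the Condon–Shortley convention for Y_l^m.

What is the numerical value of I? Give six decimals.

0.000000

L=13 odd ⇒ parity kills the (l;000) factor ⇒ I = 0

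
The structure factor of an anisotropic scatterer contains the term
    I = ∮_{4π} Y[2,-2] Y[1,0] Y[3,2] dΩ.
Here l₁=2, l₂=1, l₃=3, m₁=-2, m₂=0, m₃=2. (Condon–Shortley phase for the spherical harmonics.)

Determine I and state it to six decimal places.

0.184674

m-sum 0 ✓  L=6 even ✓  1≤3≤3 ✓
Π(2lᵢ+1) = 5×3×7 = 105
triangle coeff Δ(2,1,3) = 1/105
Σ_t [0,0]: t=0:+1/4 = 1/4
(3j)²=3/35 [(2 1 3; 0 0 0)], sign=-1
Σ_t [0,0]: t=0:+1/24 = 1/24
(3j)²=1/21 [(2 1 3; -2 0 2)], sign=-1
⇒ 4πI² = 3/7
I = (+1)√(3/7/(4π)) = 0.18467439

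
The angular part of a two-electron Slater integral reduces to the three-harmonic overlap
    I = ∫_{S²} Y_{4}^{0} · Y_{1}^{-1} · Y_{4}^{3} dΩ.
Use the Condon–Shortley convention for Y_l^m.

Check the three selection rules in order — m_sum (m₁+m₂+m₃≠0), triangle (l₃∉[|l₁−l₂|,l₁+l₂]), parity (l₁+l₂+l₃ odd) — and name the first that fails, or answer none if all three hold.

m_sum

azimuthal sum: 0 − 1 + 3 = 2  ✗
3 ≤ 4 ≤ 5 (triangle on l)
L = 4 + 1 + 4 = 9 (odd)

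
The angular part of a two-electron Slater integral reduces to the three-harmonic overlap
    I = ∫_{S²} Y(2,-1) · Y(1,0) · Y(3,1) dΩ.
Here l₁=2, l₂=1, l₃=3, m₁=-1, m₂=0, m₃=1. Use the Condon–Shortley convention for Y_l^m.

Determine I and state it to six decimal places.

Rules hold: Σm=0, L=6 even, 1≤3≤3.
N = 5·3·7 = 105
Δ = 0!·4!·2!/7! = 1/105
Racah Σ t=0..0: t=0:+1/4 = 1/4
⇒ 3j(2 1 3; 0 0 0)² = 3/35, sgn -1
Racah Σ t=0..0: t=0:+1/6 = 1/6
⇒ 3j(2 1 3; -1 0 1)² = 8/105, sgn +1
4πI² = N·(3j₀)²·(3jₘ)² = 24/35
I = -1·√(0.685714/4π) = -0.23359668

-0.233597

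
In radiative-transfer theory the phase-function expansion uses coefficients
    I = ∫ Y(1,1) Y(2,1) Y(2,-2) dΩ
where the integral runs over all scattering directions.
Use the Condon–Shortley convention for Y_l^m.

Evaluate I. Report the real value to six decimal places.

0.000000

l₁+l₂+l₃=5 is odd: 3j(l;000)=0 ⇒ I=0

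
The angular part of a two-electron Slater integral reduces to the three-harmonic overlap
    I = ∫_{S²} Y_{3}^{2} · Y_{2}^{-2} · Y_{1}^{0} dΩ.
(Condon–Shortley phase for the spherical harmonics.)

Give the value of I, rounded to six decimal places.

Checks pass: Σm=0; 6 even; l₃=1∈[1,5].
(2·3+1)(2·2+1)(2·1+1) = 105
Δ: 4! 2! 0! / 7! → 1/105
sum: t=2:+1/4 = 1/4
3j²(3 2 1; 0 0 0) = Δ·Π!·Σ² = 3/35  (sign -1)
sum: t=0:+1/24 = 1/24
3j²(3 2 1; 2 -2 0) = Δ·Π!·Σ² = 1/21  (sign -1)
combine: 4πI² = 105·3/35·1/21 = 3/7
take √, sign +1: I = 0.18467439

0.184674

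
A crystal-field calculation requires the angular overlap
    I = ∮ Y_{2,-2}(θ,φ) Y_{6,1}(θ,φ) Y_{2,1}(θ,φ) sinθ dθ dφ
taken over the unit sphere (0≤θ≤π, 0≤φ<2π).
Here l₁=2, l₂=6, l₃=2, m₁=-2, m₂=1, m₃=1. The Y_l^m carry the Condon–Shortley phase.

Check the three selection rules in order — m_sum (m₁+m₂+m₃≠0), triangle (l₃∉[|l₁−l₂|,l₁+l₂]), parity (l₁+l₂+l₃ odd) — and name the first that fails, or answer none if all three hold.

triangle

azimuthal sum: -2 + 1 + 1 = 0  ✓
4 ≤ 2 ≤ 8 (triangle on l)  ✗
L = 2 + 6 + 2 = 10 (even)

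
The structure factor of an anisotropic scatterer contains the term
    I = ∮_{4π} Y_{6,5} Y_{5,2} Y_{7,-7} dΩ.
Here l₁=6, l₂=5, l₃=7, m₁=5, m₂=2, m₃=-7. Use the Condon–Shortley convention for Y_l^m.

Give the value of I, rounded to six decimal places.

Checks pass: Σm=0; 18 even; l₃=7∈[1,11].
(2·6+1)(2·5+1)(2·7+1) = 2145
Δ: 4! 8! 6! / 19! → 1/174594420
sum: t=0:+1/4147200 t=1:−1/207360 t=2:+1/82944 t=3:−1/207360 t=4:+1/4147200 = 1/345600
3j²(6 5 7; 0 0 0) = Δ·Π!·Σ² = 420/46189  (sign -1)
sum: t=1:−1/174182400 = -1/174182400
3j²(6 5 7; 5 2 -7) = Δ·Π!·Σ² = 77/3876  (sign -1)
combine: 4πI² = 2145·420/46189·77/3876 = 40425/104329
take √, sign +1: I = 0.17559719

0.175597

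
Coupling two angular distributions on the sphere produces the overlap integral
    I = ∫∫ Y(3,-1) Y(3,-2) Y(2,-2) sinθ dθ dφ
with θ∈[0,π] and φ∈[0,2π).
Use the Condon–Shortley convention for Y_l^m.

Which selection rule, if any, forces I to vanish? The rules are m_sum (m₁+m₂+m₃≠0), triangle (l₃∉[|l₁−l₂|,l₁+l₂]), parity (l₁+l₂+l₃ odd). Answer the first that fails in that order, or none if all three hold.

m_sum

m₁+m₂+m₃ = -1 − 2 − 2 = -5  ✗
triangle: |3−3|=0 ≤ l₃=2 ≤ 3+3=6
parity: l₁+l₂+l₃ = 8 is even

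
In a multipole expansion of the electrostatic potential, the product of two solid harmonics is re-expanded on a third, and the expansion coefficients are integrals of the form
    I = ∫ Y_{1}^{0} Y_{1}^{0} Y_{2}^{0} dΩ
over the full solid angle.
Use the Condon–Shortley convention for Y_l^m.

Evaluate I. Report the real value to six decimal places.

0.252313

m-sum 0 ✓  L=4 even ✓  0≤2≤2 ✓
Π(2lᵢ+1) = 3×3×5 = 45
triangle coeff Δ(1,1,2) = 1/30
Σ_t [0,0]: t=0:+1/1 = 1/1
(3j)²=2/15 [(1 1 2; 0 0 0)], sign=+1
(m-triple is (0,0,0) — same symbol as above.)
⇒ 4πI² = 4/5
I = (+1)√(4/5/(4π)) = 0.25231325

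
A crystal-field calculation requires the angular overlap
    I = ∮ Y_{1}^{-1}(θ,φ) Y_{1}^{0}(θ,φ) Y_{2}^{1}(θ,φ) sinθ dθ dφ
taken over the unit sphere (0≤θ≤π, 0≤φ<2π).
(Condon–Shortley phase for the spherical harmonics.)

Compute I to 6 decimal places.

-0.218510

Checks pass: Σm=0; 4 even; l₃=2∈[0,2].
(2·1+1)(2·1+1)(2·2+1) = 45
Δ: 0! 2! 2! / 5! → 1/30
sum: t=0:+1/1 = 1/1
3j²(1 1 2; 0 0 0) = Δ·Π!·Σ² = 2/15  (sign +1)
sum: t=0:+1/2 = 1/2
3j²(1 1 2; -1 0 1) = Δ·Π!·Σ² = 1/10  (sign -1)
combine: 4πI² = 45·2/15·1/10 = 3/5
take √, sign -1: I = -0.21850969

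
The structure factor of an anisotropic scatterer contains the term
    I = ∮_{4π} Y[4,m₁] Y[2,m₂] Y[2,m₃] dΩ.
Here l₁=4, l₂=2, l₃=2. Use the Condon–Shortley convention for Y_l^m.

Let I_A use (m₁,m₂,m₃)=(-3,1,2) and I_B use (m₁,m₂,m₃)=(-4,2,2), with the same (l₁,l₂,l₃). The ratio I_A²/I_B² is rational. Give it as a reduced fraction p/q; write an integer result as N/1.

l's match ⇒ only the (l;m) 3-j factors differ between A and B.
A: triangle coeff Δ(4,2,2) = 1/630; Σ_t [3,3]: t=3:−1/144 = -1/144; (3j)²=1/18 [(4 2 2; -3 1 2)], sign=-1
B: triangle coeff Δ(4,2,2) = 1/630; Σ_t [4,4]: t=4:+1/576 = 1/576; (3j)²=1/9 [(4 2 2; -4 2 2)], sign=+1
I_A²/I_B² = (1/18)/(1/9) = 1/2

1/2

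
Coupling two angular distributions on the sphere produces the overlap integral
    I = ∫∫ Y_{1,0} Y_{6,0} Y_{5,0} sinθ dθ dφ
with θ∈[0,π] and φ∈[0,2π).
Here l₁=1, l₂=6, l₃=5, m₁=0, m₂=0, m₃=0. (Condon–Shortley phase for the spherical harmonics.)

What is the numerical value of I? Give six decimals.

0.245154

Checks pass: Σm=0; 12 even; l₃=5∈[5,7].
(2·1+1)(2·6+1)(2·5+1) = 429
Δ: 2! 0! 10! / 13! → 1/858
sum: t=1:−1/14400 = -1/14400
3j²(1 6 5; 0 0 0) = Δ·Π!·Σ² = 6/143  (sign +1)
(m-triple is (0,0,0) — same symbol as above.)
combine: 4πI² = 429·6/143·6/143 = 108/143
take √, sign +1: I = 0.24515397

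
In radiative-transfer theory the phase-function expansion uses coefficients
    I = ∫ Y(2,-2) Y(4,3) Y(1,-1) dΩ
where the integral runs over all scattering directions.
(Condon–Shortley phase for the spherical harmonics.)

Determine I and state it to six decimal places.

0.000000

|2−4|≤1≤2+4 violated ⇒ I = 0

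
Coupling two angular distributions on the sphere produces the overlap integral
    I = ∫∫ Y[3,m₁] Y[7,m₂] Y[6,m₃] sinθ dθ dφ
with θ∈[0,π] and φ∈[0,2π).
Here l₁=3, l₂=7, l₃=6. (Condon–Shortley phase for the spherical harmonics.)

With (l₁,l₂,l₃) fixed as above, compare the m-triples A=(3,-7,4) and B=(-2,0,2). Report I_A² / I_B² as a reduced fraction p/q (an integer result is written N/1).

429/1000

l's match ⇒ only the (l;m) 3-j factors differ between A and B.
A: triangle coeff Δ(3,7,6) = 1/2042040; Σ_t [0,0]: t=0:+1/174182400 = 1/174182400; (3j)²=1/136 [(3 7 6; 3 -7 4)], sign=+1
B: triangle coeff Δ(3,7,6) = 1/2042040; Σ_t [3,4]: t=3:−1/207360 t=4:+1/725760 = -1/290304; (3j)²=125/7293 [(3 7 6; -2 0 2)], sign=-1
I_A²/I_B² = (1/136)/(125/7293) = 429/1000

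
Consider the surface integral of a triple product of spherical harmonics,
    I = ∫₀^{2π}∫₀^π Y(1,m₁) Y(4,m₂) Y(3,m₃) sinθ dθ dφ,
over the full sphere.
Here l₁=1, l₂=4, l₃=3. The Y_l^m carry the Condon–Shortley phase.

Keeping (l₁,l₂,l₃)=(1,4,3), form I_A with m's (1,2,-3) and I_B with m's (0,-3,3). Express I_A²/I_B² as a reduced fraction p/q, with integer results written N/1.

Shared (l₁,l₂,l₃)=(1,4,3): N and (l;000)² cancel in I_A²/I_B².
A: Δ = 2!·0!·6!/9! = 1/252; Racah Σ t=0..0: t=0:+1/1440 = 1/1440; ⇒ 3j(1 4 3; 1 2 -3)² = 1/252, sgn +1
B: Δ = 2!·0!·6!/9! = 1/252; Racah Σ t=1..1: t=1:−1/720 = -1/720; ⇒ 3j(1 4 3; 0 -3 3)² = 1/36, sgn -1
I_A²/I_B² = (1/252)/(1/36) = 1/7

1/7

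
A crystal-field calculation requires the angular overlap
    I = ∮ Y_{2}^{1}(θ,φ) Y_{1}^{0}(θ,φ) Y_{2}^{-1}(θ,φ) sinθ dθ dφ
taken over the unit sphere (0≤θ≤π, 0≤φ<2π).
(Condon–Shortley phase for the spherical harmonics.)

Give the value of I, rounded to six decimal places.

0.000000

L=5 odd ⇒ parity kills the (l;000) factor ⇒ I = 0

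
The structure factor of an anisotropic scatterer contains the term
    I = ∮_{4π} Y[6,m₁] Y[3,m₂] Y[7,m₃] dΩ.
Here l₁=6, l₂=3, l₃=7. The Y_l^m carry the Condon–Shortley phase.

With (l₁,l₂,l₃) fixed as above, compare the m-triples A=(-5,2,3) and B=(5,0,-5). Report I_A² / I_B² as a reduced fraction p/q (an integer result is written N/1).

1805/3234

Shared (l₁,l₂,l₃)=(6,3,7): N and (l;000)² cancel in I_A²/I_B².
A: Δ = 2!·10!·4!/17! = 1/2042040; Racah Σ t=1..2: t=1:−1/87091200 t=2:+1/4354560 = 19/87091200; ⇒ 3j(6 3 7; -5 2 3)² = 361/37128, sgn +1
B: Δ = 2!·10!·4!/17! = 1/2042040; Racah Σ t=0..1: t=0:+1/4354560 t=1:−1/14515200 = 1/6220800; ⇒ 3j(6 3 7; 5 0 -5)² = 77/4420, sgn +1
I_A²/I_B² = (361/37128)/(77/4420) = 1805/3234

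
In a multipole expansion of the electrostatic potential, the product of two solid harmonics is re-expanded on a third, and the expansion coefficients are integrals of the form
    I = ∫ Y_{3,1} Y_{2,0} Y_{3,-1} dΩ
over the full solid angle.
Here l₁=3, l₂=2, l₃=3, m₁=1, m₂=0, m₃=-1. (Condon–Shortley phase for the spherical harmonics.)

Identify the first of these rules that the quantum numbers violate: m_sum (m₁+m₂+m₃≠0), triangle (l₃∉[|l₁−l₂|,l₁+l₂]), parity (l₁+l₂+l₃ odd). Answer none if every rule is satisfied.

none

Σmᵢ = 0  ✓
l₃∈[|l₁−l₂|,l₁+l₂]=[1,5], have l₃=3  ✓
Σlᵢ = 8 ⇒ even  ✓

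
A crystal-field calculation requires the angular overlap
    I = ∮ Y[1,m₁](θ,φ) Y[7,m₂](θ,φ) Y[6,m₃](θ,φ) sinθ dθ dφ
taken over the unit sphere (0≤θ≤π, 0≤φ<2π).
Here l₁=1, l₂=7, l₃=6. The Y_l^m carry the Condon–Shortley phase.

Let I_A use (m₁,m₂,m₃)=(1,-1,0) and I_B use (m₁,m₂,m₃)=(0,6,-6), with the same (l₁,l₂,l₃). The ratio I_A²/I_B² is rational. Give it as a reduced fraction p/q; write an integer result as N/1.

28/13

Same 1,7,6: normalisation and zero-m 3j drop out of the ratio.
A: Δ: 2! 0! 12! / 15! → 1/1365; sum: t=0:+1/1036800 = 1/1036800; 3j²(1 7 6; 1 -1 0) = Δ·Π!·Σ² = 4/195  (sign +1)
B: Δ: 2! 0! 12! / 15! → 1/1365; sum: t=1:−1/479001600 = -1/479001600; 3j²(1 7 6; 0 6 -6) = Δ·Π!·Σ² = 1/105  (sign -1)
I_A²/I_B² = (4/195)/(1/105) = 28/13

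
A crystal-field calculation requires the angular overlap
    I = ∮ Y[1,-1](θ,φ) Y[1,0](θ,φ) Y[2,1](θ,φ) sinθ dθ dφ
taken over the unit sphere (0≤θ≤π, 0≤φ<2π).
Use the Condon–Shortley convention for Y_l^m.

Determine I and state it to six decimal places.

Checks pass: Σm=0; 4 even; l₃=2∈[0,2].
(2·1+1)(2·1+1)(2·2+1) = 45
Δ: 0! 2! 2! / 5! → 1/30
sum: t=0:+1/1 = 1/1
3j²(1 1 2; 0 0 0) = Δ·Π!·Σ² = 2/15  (sign +1)
sum: t=0:+1/2 = 1/2
3j²(1 1 2; -1 0 1) = Δ·Π!·Σ² = 1/10  (sign -1)
combine: 4πI² = 45·2/15·1/10 = 3/5
take √, sign -1: I = -0.21850969

-0.218510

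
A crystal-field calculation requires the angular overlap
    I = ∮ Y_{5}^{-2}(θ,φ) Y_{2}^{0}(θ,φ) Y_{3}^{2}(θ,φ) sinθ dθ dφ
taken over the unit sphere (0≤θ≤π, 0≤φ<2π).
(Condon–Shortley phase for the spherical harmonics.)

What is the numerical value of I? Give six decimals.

0.190188

Rules hold: Σm=0, L=10 even, 3≤3≤7.
N = 11·5·7 = 385
Δ = 4!·6!·0!/11! = 1/2310
Racah Σ t=2..2: t=2:+1/144 = 1/144
⇒ 3j(5 2 3; 0 0 0)² = 10/231, sgn -1
Racah Σ t=2..2: t=2:+1/480 = 1/480
⇒ 3j(5 2 3; -2 0 2)² = 3/110, sgn -1
4πI² = N·(3j₀)²·(3jₘ)² = 5/11
I = +1·√(0.454545/4π) = 0.19018827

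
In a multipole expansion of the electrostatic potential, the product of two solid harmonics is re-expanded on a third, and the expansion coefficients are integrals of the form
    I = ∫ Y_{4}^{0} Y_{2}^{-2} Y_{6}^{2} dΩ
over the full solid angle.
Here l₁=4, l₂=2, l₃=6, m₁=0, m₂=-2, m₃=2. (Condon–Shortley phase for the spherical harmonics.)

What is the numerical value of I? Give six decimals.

0.133065

m-sum 0 ✓  L=12 even ✓  2≤6≤6 ✓
Π(2lᵢ+1) = 9×5×13 = 585
triangle coeff Δ(4,2,6) = 1/6435
Σ_t [0,0]: t=0:+1/2304 = 1/2304
(3j)²=5/143 [(4 2 6; 0 0 0)], sign=+1
Σ_t [0,0]: t=0:+1/13824 = 1/13824
(3j)²=14/1287 [(4 2 6; 0 -2 2)], sign=+1
⇒ 4πI² = 350/1573
I = (+1)√(350/1573/(4π)) = 0.13306527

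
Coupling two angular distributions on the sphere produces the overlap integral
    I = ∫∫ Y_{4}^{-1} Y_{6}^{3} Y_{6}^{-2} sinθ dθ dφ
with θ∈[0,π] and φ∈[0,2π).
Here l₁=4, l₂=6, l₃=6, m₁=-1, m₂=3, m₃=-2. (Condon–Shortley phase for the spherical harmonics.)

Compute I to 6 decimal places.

Checks pass: Σm=0; 16 even; l₃=6∈[2,10].
(2·4+1)(2·6+1)(2·6+1) = 1521
Δ: 4! 4! 8! / 17! → 1/15315300
sum: t=0:+1/829440 t=1:−1/25920 t=2:+1/9216 t=3:−1/25920 t=4:+1/829440 = 7/207360
3j²(4 6 6; 0 0 0) = Δ·Π!·Σ² = 28/2431  (sign +1)
sum: t=1:−1/5806080 t=2:+1/120960 t=3:−1/34560 t=4:+1/103680 = -13/1161216
3j²(4 6 6; -1 3 -2) = Δ·Π!·Σ² = 65/5236  (sign -1)
combine: 4πI² = 1521·28/2431·65/5236 = 7605/34969
take √, sign -1: I = -0.13155370

-0.131554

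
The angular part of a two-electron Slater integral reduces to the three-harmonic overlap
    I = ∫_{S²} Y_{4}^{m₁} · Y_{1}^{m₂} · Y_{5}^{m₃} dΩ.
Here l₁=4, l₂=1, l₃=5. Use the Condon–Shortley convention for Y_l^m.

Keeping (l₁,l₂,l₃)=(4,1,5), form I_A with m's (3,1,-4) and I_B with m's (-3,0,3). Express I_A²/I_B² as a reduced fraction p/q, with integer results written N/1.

9/4

Shared (l₁,l₂,l₃)=(4,1,5): N and (l;000)² cancel in I_A²/I_B².
A: Δ = 0!·8!·2!/11! = 1/495; Racah Σ t=0..0: t=0:+1/10080 = 1/10080; ⇒ 3j(4 1 5; 3 1 -4)² = 4/55, sgn -1
B: Δ = 0!·8!·2!/11! = 1/495; Racah Σ t=0..0: t=0:+1/5040 = 1/5040; ⇒ 3j(4 1 5; -3 0 3)² = 16/495, sgn +1
I_A²/I_B² = (4/55)/(16/495) = 9/4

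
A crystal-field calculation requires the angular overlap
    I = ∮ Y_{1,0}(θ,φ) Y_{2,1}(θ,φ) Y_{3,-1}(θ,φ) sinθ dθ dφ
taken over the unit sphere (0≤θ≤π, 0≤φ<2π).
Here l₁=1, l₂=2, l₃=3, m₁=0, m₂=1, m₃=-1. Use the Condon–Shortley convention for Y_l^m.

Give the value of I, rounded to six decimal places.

-0.233597

Rules hold: Σm=0, L=6 even, 1≤3≤3.
N = 3·5·7 = 105
Δ = 0!·2!·4!/7! = 1/105
Racah Σ t=0..0: t=0:+1/4 = 1/4
⇒ 3j(1 2 3; 0 0 0)² = 3/35, sgn -1
Racah Σ t=0..0: t=0:+1/6 = 1/6
⇒ 3j(1 2 3; 0 1 -1)² = 8/105, sgn +1
4πI² = N·(3j₀)²·(3jₘ)² = 24/35
I = -1·√(0.685714/4π) = -0.23359668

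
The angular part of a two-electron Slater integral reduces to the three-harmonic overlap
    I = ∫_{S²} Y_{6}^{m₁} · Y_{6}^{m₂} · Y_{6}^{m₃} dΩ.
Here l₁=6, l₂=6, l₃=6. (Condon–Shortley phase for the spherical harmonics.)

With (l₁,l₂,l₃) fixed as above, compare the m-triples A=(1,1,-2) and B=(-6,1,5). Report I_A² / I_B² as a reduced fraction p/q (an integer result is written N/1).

l's match ⇒ only the (l;m) 3-j factors differ between A and B.
A: triangle coeff Δ(6,6,6) = 1/325909584; Σ_t [1,5]: t=1:−1/4147200 t=2:+1/207360 t=3:−1/82944 t=4:+1/207360 t=5:−1/4147200 = -1/345600; (3j)²=420/46189 [(6 6 6; 1 1 -2)], sign=-1
B: triangle coeff Δ(6,6,6) = 1/325909584; Σ_t [6,6]: t=6:+1/62208000 = 1/62208000; (3j)²=77/8398 [(6 6 6; -6 1 5)], sign=-1
I_A²/I_B² = (420/46189)/(77/8398) = 120/121

120/121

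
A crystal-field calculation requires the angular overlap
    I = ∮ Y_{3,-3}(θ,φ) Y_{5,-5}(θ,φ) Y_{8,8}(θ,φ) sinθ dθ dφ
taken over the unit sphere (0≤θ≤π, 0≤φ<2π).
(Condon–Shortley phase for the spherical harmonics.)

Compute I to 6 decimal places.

0.375701

Rules hold: Σm=0, L=16 even, 2≤8≤8.
N = 7·11·17 = 1309
Δ = 0!·6!·10!/17! = 1/136136
Racah Σ t=0..0: t=0:+1/518400 = 1/518400
⇒ 3j(3 5 8; 0 0 0)² = 56/2431, sgn +1
Racah Σ t=0..0: t=0:+1/2612736000 = 1/2612736000
⇒ 3j(3 5 8; -3 -5 8)² = 1/17, sgn +1
4πI² = N·(3j₀)²·(3jₘ)² = 392/221
I = +1·√(1.77376/4π) = 0.37570067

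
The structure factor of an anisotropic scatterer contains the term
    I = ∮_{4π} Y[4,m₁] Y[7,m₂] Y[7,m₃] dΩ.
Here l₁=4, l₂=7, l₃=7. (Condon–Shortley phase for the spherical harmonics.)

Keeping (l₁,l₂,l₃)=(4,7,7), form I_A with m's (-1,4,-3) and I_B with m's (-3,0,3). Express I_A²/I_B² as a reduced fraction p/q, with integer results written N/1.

l's match ⇒ only the (l;m) 3-j factors differ between A and B.
A: triangle coeff Δ(4,7,7) = 1/58198140; Σ_t [1,4]: t=1:−1/522547200 t=2:+1/8709120 t=3:−1/1935360 t=4:+1/4354560 = -13/74649600; (3j)²=91/11628 [(4 7 7; -1 4 -3)], sign=-1
B: triangle coeff Δ(4,7,7) = 1/58198140; Σ_t [3,4]: t=3:−1/2488320 t=4:+1/4354560 = -1/5806080; (3j)²=525/92378 [(4 7 7; -3 0 3)], sign=-1
I_A²/I_B² = (91/11628)/(525/92378) = 1859/1350

1859/1350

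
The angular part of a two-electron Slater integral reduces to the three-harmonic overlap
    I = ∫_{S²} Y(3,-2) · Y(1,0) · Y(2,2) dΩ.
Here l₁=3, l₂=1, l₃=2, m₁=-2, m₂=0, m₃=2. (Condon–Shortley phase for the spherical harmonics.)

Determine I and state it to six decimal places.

Rules hold: Σm=0, L=6 even, 2≤2≤4.
N = 7·3·5 = 105
Δ = 2!·4!·0!/7! = 1/105
Racah Σ t=1..1: t=1:−1/4 = -1/4
⇒ 3j(3 1 2; 0 0 0)² = 3/35, sgn -1
Racah Σ t=1..1: t=1:−1/24 = -1/24
⇒ 3j(3 1 2; -2 0 2)² = 1/21, sgn -1
4πI² = N·(3j₀)²·(3jₘ)² = 3/7
I = +1·√(0.428571/4π) = 0.18467439

0.184674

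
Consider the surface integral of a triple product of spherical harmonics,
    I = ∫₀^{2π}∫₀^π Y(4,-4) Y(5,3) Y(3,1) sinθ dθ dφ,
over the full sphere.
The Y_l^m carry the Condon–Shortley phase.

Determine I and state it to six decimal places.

0.169606

Checks pass: Σm=0; 12 even; l₃=3∈[1,9].
(2·4+1)(2·5+1)(2·3+1) = 693
Δ: 6! 2! 4! / 13! → 1/180180
sum: t=2:+1/576 t=3:−1/144 t=4:+1/576 = -1/288
3j²(4 5 3; 0 0 0) = Δ·Π!·Σ² = 20/1001  (sign +1)
sum: t=6:+1/5760 = 1/5760
3j²(4 5 3; -4 3 1) = Δ·Π!·Σ² = 56/2145  (sign +1)
combine: 4πI² = 693·20/1001·56/2145 = 672/1859
take √, sign +1: I = 0.16960553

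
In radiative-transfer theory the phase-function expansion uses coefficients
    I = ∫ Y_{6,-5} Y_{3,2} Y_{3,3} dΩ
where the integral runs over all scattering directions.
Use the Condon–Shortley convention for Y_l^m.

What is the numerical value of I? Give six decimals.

-0.254801

Rules hold: Σm=0, L=12 even, 3≤3≤9.
N = 13·7·7 = 637
Δ = 6!·6!·0!/13! = 1/12012
Racah Σ t=3..3: t=3:−1/1296 = -1/1296
⇒ 3j(6 3 3; 0 0 0)² = 100/3003, sgn +1
Racah Σ t=5..5: t=5:−1/86400 = -1/86400
⇒ 3j(6 3 3; -5 2 3)² = 1/26, sgn -1
4πI² = N·(3j₀)²·(3jₘ)² = 350/429
I = -1·√(0.815851/4π) = -0.25480060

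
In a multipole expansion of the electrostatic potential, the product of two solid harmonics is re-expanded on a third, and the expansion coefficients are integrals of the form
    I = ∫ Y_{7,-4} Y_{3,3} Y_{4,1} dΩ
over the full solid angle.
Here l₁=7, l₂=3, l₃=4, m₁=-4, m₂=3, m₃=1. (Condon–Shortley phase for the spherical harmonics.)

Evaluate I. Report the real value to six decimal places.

0.144828

Checks pass: Σm=0; 14 even; l₃=4∈[4,10].
(2·7+1)(2·3+1)(2·4+1) = 945
Δ: 6! 8! 0! / 15! → 1/45045
sum: t=3:−1/20736 = -1/20736
3j²(7 3 4; 0 0 0) = Δ·Π!·Σ² = 35/1287  (sign -1)
sum: t=6:+1/518400 = 1/518400
3j²(7 3 4; -4 3 1) = Δ·Π!·Σ² = 2/195  (sign -1)
combine: 4πI² = 945·35/1287·2/195 = 490/1859
take √, sign +1: I = 0.14482829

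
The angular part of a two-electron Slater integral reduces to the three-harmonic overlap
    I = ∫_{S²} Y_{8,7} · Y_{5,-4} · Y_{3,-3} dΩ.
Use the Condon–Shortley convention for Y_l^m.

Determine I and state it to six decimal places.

-0.297017

Rules hold: Σm=0, L=16 even, 3≤3≤13.
N = 17·11·7 = 1309
Δ = 10!·6!·0!/17! = 1/136136
Racah Σ t=5..5: t=5:−1/518400 = -1/518400
⇒ 3j(8 5 3; 0 0 0)² = 56/2431, sgn +1
Racah Σ t=1..1: t=1:−1/261273600 = -1/261273600
⇒ 3j(8 5 3; 7 -4 -3)² = 5/136, sgn -1
4πI² = N·(3j₀)²·(3jₘ)² = 245/221
I = -1·√(1.1086/4π) = -0.29701746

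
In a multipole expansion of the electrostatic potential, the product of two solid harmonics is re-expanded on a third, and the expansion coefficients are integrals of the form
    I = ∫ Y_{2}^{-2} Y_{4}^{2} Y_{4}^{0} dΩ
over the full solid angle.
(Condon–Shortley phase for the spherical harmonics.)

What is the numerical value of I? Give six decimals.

Checks pass: Σm=0; 10 even; l₃=4∈[2,6].
(2·2+1)(2·4+1)(2·4+1) = 405
Δ: 2! 2! 6! / 11! → 1/13860
sum: t=0:+1/192 t=1:−1/36 t=2:+1/192 = -5/288
3j²(2 4 4; 0 0 0) = Δ·Π!·Σ² = 20/693  (sign -1)
sum: t=2:+1/192 = 1/192
3j²(2 4 4; -2 2 0) = Δ·Π!·Σ² = 3/77  (sign +1)
combine: 4πI² = 405·20/693·3/77 = 2700/5929
take √, sign -1: I = -0.19036462

-0.190365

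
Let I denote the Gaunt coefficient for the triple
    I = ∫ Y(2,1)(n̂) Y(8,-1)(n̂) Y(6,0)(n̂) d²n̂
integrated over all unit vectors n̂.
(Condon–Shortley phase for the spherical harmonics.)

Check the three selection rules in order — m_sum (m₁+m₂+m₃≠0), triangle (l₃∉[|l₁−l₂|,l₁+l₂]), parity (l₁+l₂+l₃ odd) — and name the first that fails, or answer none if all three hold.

Σmᵢ = 0  ✓
l₃∈[|l₁−l₂|,l₁+l₂]=[6,10], have l₃=6  ✓
Σlᵢ = 16 ⇒ even  ✓

none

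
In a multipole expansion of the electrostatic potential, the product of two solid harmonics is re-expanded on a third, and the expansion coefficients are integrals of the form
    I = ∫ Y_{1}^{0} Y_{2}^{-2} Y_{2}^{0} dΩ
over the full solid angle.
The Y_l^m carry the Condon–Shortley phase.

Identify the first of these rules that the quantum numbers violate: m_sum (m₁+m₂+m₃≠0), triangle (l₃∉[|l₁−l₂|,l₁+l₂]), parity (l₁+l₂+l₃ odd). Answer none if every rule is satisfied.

m_sum

Σmᵢ = -2  ✗
l₃∈[|l₁−l₂|,l₁+l₂]=[1,3], have l₃=2
Σlᵢ = 5 ⇒ odd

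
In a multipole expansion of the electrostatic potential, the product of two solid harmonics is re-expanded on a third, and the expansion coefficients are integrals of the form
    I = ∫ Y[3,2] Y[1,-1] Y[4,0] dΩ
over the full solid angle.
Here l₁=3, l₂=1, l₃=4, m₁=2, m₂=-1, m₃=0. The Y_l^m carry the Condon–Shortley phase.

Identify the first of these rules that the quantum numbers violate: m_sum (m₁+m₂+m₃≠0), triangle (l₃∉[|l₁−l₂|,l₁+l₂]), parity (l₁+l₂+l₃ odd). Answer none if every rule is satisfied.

Σmᵢ = 1  ✗
l₃∈[|l₁−l₂|,l₁+l₂]=[2,4], have l₃=4
Σlᵢ = 8 ⇒ even

m_sum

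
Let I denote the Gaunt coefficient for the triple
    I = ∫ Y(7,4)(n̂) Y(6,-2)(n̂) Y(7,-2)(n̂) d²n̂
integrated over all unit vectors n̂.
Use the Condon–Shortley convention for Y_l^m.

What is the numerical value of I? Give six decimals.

Rules hold: Σm=0, L=20 even, 1≤7≤13.
N = 15·13·15 = 2925
Δ = 6!·8!·6!/21! = 1/2444321880
Racah Σ t=0..6: t=0:+1/2612736000 t=1:−1/20736000 t=2:+1/1658880 t=3:−1/746496 t=4:+1/1658880 t=5:−1/20736000 t=6:+1/2612736000 = -1/4354560
⇒ 3j(7 6 7; 0 0 0)² = 1000/138567, sgn +1
Racah Σ t=0..3: t=0:+1/24883200 t=1:−1/6220800 t=2:+1/11612160 t=3:−1/174182400 = -1/24883200
⇒ 3j(7 6 7; 4 -2 -2)² = 28/4199, sgn +1
4πI² = N·(3j₀)²·(3jₘ)² = 2100000/14919047
I = +1·√(0.14076/4π) = 0.10583618

0.105836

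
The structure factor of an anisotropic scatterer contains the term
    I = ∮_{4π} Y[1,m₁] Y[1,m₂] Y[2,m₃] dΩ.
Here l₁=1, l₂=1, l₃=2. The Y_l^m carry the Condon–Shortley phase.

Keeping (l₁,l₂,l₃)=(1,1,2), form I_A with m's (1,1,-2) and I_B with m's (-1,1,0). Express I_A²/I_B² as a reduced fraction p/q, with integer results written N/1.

6/1

l's match ⇒ only the (l;m) 3-j factors differ between A and B.
A: triangle coeff Δ(1,1,2) = 1/30; Σ_t [0,0]: t=0:+1/4 = 1/4; (3j)²=1/5 [(1 1 2; 1 1 -2)], sign=+1
B: triangle coeff Δ(1,1,2) = 1/30; Σ_t [0,0]: t=0:+1/4 = 1/4; (3j)²=1/30 [(1 1 2; -1 1 0)], sign=+1
I_A²/I_B² = (1/5)/(1/30) = 6/1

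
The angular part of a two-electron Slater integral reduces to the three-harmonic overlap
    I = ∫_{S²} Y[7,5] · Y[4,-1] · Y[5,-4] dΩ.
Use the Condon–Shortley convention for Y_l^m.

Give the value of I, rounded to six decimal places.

0.077064

Checks pass: Σm=0; 16 even; l₃=5∈[3,11].
(2·7+1)(2·4+1)(2·5+1) = 1485
Δ: 6! 8! 2! / 17! → 1/6126120
sum: t=2:+1/69120 t=3:−1/20736 t=4:+1/69120 = -1/51840
3j²(7 4 5; 0 0 0) = Δ·Π!·Σ² = 280/21879  (sign +1)
sum: t=1:−1/1209600 t=2:+1/1935360 = -1/3225600
3j²(7 4 5; 5 -1 -4) = Δ·Π!·Σ² = 243/61880  (sign +1)
combine: 4πI² = 1485·280/21879·243/61880 = 3645/48841
take √, sign +1: I = 0.07706400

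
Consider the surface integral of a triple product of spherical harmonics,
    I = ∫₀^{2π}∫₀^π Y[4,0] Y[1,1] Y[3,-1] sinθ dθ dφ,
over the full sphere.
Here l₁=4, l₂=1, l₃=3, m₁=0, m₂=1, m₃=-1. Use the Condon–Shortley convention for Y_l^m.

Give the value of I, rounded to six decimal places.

0.150786

Rules hold: Σm=0, L=8 even, 3≤3≤5.
N = 9·3·7 = 189
Δ = 2!·6!·0!/9! = 1/252
Racah Σ t=1..1: t=1:−1/36 = -1/36
⇒ 3j(4 1 3; 0 0 0)² = 4/63, sgn +1
Racah Σ t=2..2: t=2:+1/96 = 1/96
⇒ 3j(4 1 3; 0 1 -1)² = 1/42, sgn +1
4πI² = N·(3j₀)²·(3jₘ)² = 2/7
I = +1·√(0.285714/4π) = 0.15078601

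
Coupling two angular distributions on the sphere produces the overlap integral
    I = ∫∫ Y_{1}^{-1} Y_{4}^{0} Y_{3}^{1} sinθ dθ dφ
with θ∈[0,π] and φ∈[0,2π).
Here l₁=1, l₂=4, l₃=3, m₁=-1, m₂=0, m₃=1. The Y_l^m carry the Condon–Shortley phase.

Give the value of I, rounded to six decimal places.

Rules hold: Σm=0, L=8 even, 3≤3≤5.
N = 3·9·7 = 189
Δ = 2!·0!·6!/9! = 1/252
Racah Σ t=1..1: t=1:−1/36 = -1/36
⇒ 3j(1 4 3; 0 0 0)² = 4/63, sgn +1
Racah Σ t=2..2: t=2:+1/96 = 1/96
⇒ 3j(1 4 3; -1 0 1)² = 1/42, sgn +1
4πI² = N·(3j₀)²·(3jₘ)² = 2/7
I = +1·√(0.285714/4π) = 0.15078601

0.150786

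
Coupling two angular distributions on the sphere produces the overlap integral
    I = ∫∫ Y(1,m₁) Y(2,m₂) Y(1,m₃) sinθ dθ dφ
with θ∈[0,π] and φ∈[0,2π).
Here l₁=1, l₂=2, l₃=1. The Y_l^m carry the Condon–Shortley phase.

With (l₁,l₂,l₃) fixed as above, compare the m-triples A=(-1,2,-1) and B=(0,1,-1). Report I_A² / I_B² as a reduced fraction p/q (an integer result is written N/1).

Shared (l₁,l₂,l₃)=(1,2,1): N and (l;000)² cancel in I_A²/I_B².
A: Δ = 2!·0!·2!/5! = 1/30; Racah Σ t=2..2: t=2:+1/4 = 1/4; ⇒ 3j(1 2 1; -1 2 -1)² = 1/5, sgn +1
B: Δ = 2!·0!·2!/5! = 1/30; Racah Σ t=1..1: t=1:−1/2 = -1/2; ⇒ 3j(1 2 1; 0 1 -1)² = 1/10, sgn -1
I_A²/I_B² = (1/5)/(1/10) = 2/1

2/1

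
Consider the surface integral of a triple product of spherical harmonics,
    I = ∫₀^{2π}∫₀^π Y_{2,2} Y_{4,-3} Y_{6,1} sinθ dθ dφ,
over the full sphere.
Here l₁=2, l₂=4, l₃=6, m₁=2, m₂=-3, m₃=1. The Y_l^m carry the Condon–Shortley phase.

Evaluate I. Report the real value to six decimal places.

Checks pass: Σm=0; 12 even; l₃=6∈[2,6].
(2·2+1)(2·4+1)(2·6+1) = 585
Δ: 0! 4! 8! / 13! → 1/6435
sum: t=0:+1/2304 = 1/2304
3j²(2 4 6; 0 0 0) = Δ·Π!·Σ² = 5/143  (sign +1)
sum: t=0:+1/120960 = 1/120960
3j²(2 4 6; 2 -3 1) = Δ·Π!·Σ² = 1/1287  (sign -1)
combine: 4πI² = 585·5/143·1/1287 = 25/1573
take √, sign -1: I = -0.03556319

-0.035563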